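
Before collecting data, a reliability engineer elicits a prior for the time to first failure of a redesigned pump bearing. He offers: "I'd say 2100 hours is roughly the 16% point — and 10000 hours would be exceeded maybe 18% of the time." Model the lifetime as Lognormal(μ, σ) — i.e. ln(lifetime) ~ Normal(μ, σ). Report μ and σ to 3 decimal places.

μ ≈ 8.462, σ ≈ 0.817

If T ~ Lognormal(μ,σ) then ln T ~ Normal(μ,σ), so the p-quantile of ln T is μ + z_p·σ.
ln(2100) = 7.65 and ln(10000) = 9.21; z_{0.16} = -0.9945, z_{0.82} = 0.9154.
σ = (9.21 − 7.65)/(0.9154 − (-0.9945)) = 0.817.
μ = 7.65 − (-0.9945)·0.817 = 8.462.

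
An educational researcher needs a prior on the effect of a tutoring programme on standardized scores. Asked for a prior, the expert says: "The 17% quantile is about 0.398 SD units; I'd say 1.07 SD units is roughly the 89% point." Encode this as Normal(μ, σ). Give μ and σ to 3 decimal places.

μ = 0.692, σ = 0.308

The p-quantile of Normal(μ,σ) is μ + z_p·σ, with z_{0.17} = -0.9542 and z_{0.89} = 1.227.
Eliminate σ: μ = (z₂·x₁ − z₁·x₂)/(z₂ − z₁) = (1.227·0.398 − (-0.9542)·1.07)/2.181 = 0.692.
Then σ = (x₂ − x₁)/(z₂ − z₁) = (1.07 − 0.398)/2.181 = 0.308.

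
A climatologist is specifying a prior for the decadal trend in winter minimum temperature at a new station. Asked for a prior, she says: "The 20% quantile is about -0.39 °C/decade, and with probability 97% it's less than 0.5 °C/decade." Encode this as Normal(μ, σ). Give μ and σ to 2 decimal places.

The p-quantile of Normal(μ,σ) is μ + z_p·σ, with z_{0.2} = -0.8416 and z_{0.97} = 1.881.
Eliminate σ: μ = (z₂·x₁ − z₁·x₂)/(z₂ − z₁) = (1.881·-0.39 − (-0.8416)·0.5)/2.722 = -0.11.
Then σ = (x₂ − x₁)/(z₂ − z₁) = (0.5 − -0.39)/2.722 = 0.33.

μ = -0.11, σ = 0.33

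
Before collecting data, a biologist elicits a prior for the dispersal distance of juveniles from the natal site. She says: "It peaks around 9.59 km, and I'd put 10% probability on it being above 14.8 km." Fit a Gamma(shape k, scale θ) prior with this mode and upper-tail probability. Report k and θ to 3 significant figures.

Gamma(k,θ) with k>1 has mode (k−1)θ, so θ = 9.59/(k−1).
Need P(X < 14.8) = 0.9 with θ tied to k this way. Start at k = 2, θ = 9.59: P(X<14.8) ≈ 0.457.
Too low — raise k to concentrate. Iterating converges to k ≈ 10.9.
Then θ = 9.59/(10.9−1) ≈ 0.966.

k ≈ 10.9, θ ≈ 0.966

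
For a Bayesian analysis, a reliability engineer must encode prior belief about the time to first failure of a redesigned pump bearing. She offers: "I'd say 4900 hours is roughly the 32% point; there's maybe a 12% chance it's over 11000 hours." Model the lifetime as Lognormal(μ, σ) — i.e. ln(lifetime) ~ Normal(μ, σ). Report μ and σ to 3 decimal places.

μ ≈ 8.727, σ ≈ 0.492

If T ~ Lognormal(μ,σ) then ln T ~ Normal(μ,σ), so the p-quantile of ln T is μ + z_p·σ.
ln(4900) = 8.497 and ln(11000) = 9.306; z_{0.32} = -0.4677, z_{0.88} = 1.175.
σ = (9.306 − 8.497)/(1.175 − (-0.4677)) = 0.492.
μ = 8.497 − (-0.4677)·0.492 = 8.727.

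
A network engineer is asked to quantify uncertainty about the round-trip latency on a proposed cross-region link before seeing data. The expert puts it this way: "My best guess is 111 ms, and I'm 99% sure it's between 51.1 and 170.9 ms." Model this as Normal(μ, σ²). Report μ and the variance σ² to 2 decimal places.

μ = 111.00, σ² = 540.78

A symmetric 99% interval runs μ ± z·σ with z = 2.576.
Half-width = 59.9, so σ = 59.9/2.576 = 23.255 and σ² = 540.78.
μ is the stated best guess, 111.00.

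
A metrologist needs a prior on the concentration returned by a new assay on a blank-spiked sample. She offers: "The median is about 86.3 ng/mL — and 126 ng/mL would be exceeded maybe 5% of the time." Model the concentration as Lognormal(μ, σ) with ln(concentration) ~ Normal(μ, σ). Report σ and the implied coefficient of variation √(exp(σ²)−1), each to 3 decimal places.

If T ~ Lognormal(μ,σ) then ln T ~ Normal(μ,σ), so the p-quantile of ln T is μ + z_p·σ.
ln(86.3) = 4.458 and ln(126) = 4.836; z_{0.5} = 0, z_{0.95} = 1.645.
σ = (4.836 − 4.458)/(1.645 − (0)) = 0.230.
μ = 4.458 − (0)·0.230 = 4.458.
CV = √(exp(σ²)−1) = √(exp(0.0529)−1) = 0.233.

σ ≈ 0.230, CV ≈ 0.233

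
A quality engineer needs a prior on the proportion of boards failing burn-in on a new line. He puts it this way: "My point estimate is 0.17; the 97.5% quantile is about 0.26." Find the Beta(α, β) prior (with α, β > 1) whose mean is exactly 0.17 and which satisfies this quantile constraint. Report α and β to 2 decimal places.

α ≈ 13.35, β ≈ 65.17

With mean 0.17 fixed, write α = 0.17s, β = 0.83s where s = α+β.
Need P(θ < 0.26) = 0.975 under Beta(0.17s, 0.83s). Normal approximation: (q−m)/√(m(1−m)/s) ≈ z_{0.975} = 1.96, so s ≈ 0.17·0.83·(1.96)²/(0.26−0.17)² = 66.9.
At s = 66.9: P(θ<0.26) ≈ 0.966. Adjusting to match 0.975 gives s ≈ 78.52.
So α = 0.17·78.52 ≈ 13.35, β = 0.83·78.52 ≈ 65.17.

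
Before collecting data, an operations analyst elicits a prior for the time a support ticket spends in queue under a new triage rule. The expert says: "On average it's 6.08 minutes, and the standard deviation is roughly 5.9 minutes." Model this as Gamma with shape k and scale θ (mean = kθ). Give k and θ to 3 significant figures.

k ≈ 1.06, θ ≈ 5.73

For Gamma(k, scale θ): mean = kθ, variance = kθ², so CV = 1/√k.
CV = SD/mean = 5.9/6.08 = 0.9704, hence k = 1/CV² = 1.06.
Then θ = mean/k = 6.08/1.06 = 5.73.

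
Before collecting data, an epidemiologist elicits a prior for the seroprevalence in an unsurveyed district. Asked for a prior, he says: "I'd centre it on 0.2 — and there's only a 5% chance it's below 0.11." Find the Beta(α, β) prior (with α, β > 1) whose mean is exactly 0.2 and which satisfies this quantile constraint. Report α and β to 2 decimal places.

With mean 0.2 fixed, write α = 0.2s, β = 0.8s where s = α+β.
Need P(θ < 0.11) = 0.05 under Beta(0.2s, 0.8s). Normal approximation: (q−m)/√(m(1−m)/s) ≈ z_{0.05} = -1.64, so s ≈ 0.2·0.8·(-1.64)²/(0.11−0.2)² = 53.4.
At s = 53.4: P(θ<0.11) ≈ 0.033. Adjusting to match 0.05 gives s ≈ 43.78.
So α = 0.2·43.78 ≈ 8.76, β = 0.8·43.78 ≈ 35.03.

α ≈ 8.76, β ≈ 35.03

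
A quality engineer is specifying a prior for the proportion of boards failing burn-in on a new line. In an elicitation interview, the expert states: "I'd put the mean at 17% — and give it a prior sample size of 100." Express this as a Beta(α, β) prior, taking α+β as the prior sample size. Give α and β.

Under the effective-sample-size interpretation, Beta(α, β) has prior mean α/(α+β) and prior sample size α+β.
So α+β = 100 and α/(α+β) = 0.17, giving α = 0.17·100 = 17 and β = 100 − 17 = 83.

α = 17, β = 83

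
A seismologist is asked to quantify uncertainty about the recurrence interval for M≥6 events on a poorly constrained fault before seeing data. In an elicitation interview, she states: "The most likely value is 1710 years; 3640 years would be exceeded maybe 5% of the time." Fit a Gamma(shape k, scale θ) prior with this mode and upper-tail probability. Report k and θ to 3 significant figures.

Gamma(k,θ) with k>1 has mode (k−1)θ, so θ = 1710/(k−1).
Need P(X < 3640) = 0.95 with θ tied to k this way. Start at k = 2, θ = 1710: P(X<3640) ≈ 0.628.
Too low — raise k to concentrate. Iterating converges to k ≈ 5.83.
Then θ = 1710/(5.83−1) ≈ 354.

k ≈ 5.83, θ ≈ 354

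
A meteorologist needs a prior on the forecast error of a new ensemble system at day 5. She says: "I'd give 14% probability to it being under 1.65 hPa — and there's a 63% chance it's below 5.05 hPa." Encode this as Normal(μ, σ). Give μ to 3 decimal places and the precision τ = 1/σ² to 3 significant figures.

μ = 4.251, τ = 0.173

For Normal(μ,σ), the p-quantile is μ + z_p·σ. Here z_{0.14} = -1.08, z_{0.63} = 0.3319.
So 1.65 = μ − 1.08σ and 5.05 = μ + 0.3319σ.
Subtracting: σ = (5.05 − 1.65)/(0.3319 − (-1.08)) = 2.408.
Then μ = 1.65 − (-1.08)·2.408 = 4.251.
Precision τ = 1/σ² = 1/2.408² = 0.173.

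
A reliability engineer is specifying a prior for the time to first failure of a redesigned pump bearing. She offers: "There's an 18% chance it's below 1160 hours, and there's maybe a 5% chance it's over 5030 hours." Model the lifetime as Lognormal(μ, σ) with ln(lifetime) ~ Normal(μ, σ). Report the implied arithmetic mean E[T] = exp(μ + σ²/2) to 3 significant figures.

If T ~ Lognormal(μ,σ) then ln T ~ Normal(μ,σ), so the p-quantile of ln T is μ + z_p·σ.
ln(1160) = 7.056 and ln(5030) = 8.523; z_{0.18} = -0.9154, z_{0.95} = 1.645.
σ = (8.523 − 7.056)/(1.645 − (-0.9154)) = 0.573.
μ = 7.056 − (-0.9154)·0.573 = 7.581.
E[T] = exp(μ + σ²/2) = exp(7.581 + 0.1642) = 2310 hours.

E[T] ≈ 2310 hours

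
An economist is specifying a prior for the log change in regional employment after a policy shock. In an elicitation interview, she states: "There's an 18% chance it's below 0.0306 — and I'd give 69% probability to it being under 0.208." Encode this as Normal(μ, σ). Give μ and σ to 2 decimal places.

μ = 0.15, σ = 0.13

The p-quantile of Normal(μ,σ) is μ + z_p·σ, with z_{0.18} = -0.9154 and z_{0.69} = 0.4959.
Eliminate σ: μ = (z₂·x₁ − z₁·x₂)/(z₂ − z₁) = (0.4959·0.0306 − (-0.9154)·0.208)/1.411 = 0.15.
Then σ = (x₂ − x₁)/(z₂ − z₁) = (0.208 − 0.0306)/1.411 = 0.13.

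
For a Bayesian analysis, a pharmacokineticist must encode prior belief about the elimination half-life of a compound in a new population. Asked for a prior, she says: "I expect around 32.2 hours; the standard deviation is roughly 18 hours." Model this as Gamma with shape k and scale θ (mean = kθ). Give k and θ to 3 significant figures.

For Gamma(k, scale θ): mean = kθ, variance = kθ², so CV = 1/√k.
CV = SD/mean = 18/32.2 = 0.559, hence k = 1/CV² = 3.2.
Then θ = mean/k = 32.2/3.2 = 10.1.

k ≈ 3.2, θ ≈ 10.1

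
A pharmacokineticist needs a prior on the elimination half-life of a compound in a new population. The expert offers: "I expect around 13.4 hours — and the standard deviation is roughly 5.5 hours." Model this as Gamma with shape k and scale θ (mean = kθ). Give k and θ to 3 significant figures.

For Gamma(k, scale θ): mean = kθ, variance = kθ², so CV = 1/√k.
CV = SD/mean = 5.5/13.4 = 0.4104, hence k = 1/CV² = 5.94.
Then θ = mean/k = 13.4/5.94 = 2.26.

k ≈ 5.94, θ ≈ 2.26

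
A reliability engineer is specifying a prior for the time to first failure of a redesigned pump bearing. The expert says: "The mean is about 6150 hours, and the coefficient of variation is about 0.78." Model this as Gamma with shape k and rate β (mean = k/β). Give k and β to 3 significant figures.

For Gamma(k, rate β): mean = k/β, variance = k/β², so CV = 1/√k.
CV = 0.78, hence k = 1/CV² = 1.64.
Then β = k/mean = 1.64/6150 = 0.000267.

k ≈ 1.64, β ≈ 0.000267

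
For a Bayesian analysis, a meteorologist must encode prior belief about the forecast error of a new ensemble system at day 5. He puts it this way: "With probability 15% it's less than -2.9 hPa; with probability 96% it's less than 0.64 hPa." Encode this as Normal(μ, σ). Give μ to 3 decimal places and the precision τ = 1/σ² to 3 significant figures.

For Normal(μ,σ), the p-quantile is μ + z_p·σ. Here z_{0.15} = -1.036, z_{0.96} = 1.751.
So -2.9 = μ − 1.036σ and 0.64 = μ + 1.751σ.
Subtracting: σ = (0.64 − -2.9)/(1.751 − (-1.036)) = 1.270.
Then μ = -2.9 − (-1.036)·1.270 = -1.584.
Precision τ = 1/σ² = 1/1.27² = 0.62.

μ = -1.584, τ = 0.62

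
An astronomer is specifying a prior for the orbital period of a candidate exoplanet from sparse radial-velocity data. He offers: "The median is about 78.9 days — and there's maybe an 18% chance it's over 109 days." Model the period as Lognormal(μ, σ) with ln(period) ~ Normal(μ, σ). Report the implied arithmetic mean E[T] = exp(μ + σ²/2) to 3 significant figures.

If T ~ Lognormal(μ,σ) then ln T ~ Normal(μ,σ), so the p-quantile of ln T is μ + z_p·σ.
ln(78.9) = 4.368 and ln(109) = 4.691; z_{0.5} = 0, z_{0.82} = 0.9154.
σ = (4.691 − 4.368)/(0.9154 − (0)) = 0.353.
μ = 4.368 − (0)·0.353 = 4.368.
E[T] = exp(μ + σ²/2) = exp(4.368 + 0.0623) = 84 days.

E[T] ≈ 84 days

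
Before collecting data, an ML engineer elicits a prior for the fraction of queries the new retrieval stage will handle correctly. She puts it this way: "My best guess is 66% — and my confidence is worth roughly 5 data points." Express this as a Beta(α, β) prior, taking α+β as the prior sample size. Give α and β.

α = 3.3, β = 1.7

Under the effective-sample-size interpretation, Beta(α, β) has prior mean α/(α+β) and prior sample size α+β.
So α+β = 5 and α/(α+β) = 0.66, giving α = 0.66·5 = 3.3 and β = 5 − 3.3 = 1.7.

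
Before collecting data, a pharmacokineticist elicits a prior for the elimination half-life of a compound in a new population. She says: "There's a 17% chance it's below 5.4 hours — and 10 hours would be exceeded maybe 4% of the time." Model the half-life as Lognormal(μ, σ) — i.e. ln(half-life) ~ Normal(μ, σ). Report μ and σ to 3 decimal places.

If T ~ Lognormal(μ,σ) then ln T ~ Normal(μ,σ), so the p-quantile of ln T is μ + z_p·σ.
ln(5.4) = 1.686 and ln(10) = 2.303; z_{0.17} = -0.9542, z_{0.96} = 1.751.
σ = (2.303 − 1.686)/(1.751 − (-0.9542)) = 0.228.
μ = 1.686 − (-0.9542)·0.228 = 1.904.

μ ≈ 1.904, σ ≈ 0.228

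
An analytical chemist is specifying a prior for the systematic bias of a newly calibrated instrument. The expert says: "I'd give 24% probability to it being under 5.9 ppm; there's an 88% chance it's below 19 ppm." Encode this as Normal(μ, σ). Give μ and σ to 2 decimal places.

The p-quantile of Normal(μ,σ) is μ + z_p·σ, with z_{0.24} = -0.7063 and z_{0.88} = 1.175.
Eliminate σ: μ = (z₂·x₁ − z₁·x₂)/(z₂ − z₁) = (1.175·5.9 − (-0.7063)·19)/1.881 = 10.82.
Then σ = (x₂ − x₁)/(z₂ − z₁) = (19 − 5.9)/1.881 = 6.96.

μ = 10.82, σ = 6.96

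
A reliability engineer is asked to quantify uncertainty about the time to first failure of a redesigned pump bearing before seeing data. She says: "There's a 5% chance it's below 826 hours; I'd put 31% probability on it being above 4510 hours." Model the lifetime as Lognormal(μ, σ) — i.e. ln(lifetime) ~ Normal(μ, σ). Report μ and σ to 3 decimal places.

μ ≈ 8.021, σ ≈ 0.793

If T ~ Lognormal(μ,σ) then ln T ~ Normal(μ,σ), so the p-quantile of ln T is μ + z_p·σ.
ln(826) = 6.717 and ln(4510) = 8.414; z_{0.05} = -1.645, z_{0.69} = 0.4959.
σ = (8.414 − 6.717)/(0.4959 − (-1.645)) = 0.793.
μ = 6.717 − (-1.645)·0.793 = 8.021.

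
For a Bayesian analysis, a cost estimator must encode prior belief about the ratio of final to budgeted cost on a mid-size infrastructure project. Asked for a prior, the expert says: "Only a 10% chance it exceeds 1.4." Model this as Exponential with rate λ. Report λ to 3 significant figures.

P(T > 1.4) = e^(−λ·1.4) = 0.1, so λ = −ln(0.1)/1.4 = 1.64.

λ ≈ 1.64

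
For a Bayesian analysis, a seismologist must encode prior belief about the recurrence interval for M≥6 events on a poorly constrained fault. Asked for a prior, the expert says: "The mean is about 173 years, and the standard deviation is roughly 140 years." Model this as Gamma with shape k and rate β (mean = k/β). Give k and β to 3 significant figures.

k ≈ 1.53, β ≈ 0.00883

For Gamma(k, rate β): mean = k/β, variance = k/β², so CV = 1/√k.
CV = SD/mean = 140/173 = 0.8092, hence k = 1/CV² = 1.53.
Then β = k/mean = 1.53/173 = 0.00883.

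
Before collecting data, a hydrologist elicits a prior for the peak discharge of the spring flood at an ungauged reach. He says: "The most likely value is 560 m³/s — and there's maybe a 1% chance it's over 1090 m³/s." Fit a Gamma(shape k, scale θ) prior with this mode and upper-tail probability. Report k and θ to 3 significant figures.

Gamma(k,θ) with k>1 has mode (k−1)θ, so θ = 560/(k−1).
Need P(X < 1090) = 0.99 with θ tied to k this way. Start at k = 2, θ = 560: P(X<1090) ≈ 0.579.
Too low — raise k to concentrate. Iterating converges to k ≈ 12.1.
Then θ = 560/(12.1−1) ≈ 50.3.

k ≈ 12.1, θ ≈ 50.3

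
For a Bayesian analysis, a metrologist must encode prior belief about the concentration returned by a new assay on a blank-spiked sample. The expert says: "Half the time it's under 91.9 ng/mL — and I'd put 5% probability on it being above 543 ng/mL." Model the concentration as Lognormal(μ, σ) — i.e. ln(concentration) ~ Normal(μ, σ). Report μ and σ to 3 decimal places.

If T ~ Lognormal(μ,σ) then ln T ~ Normal(μ,σ), so the p-quantile of ln T is μ + z_p·σ.
ln(91.9) = 4.521 and ln(543) = 6.297; z_{0.5} = 0, z_{0.95} = 1.645.
σ = (6.297 − 4.521)/(1.645 − (0)) = 1.080.
μ = 4.521 − (0)·1.080 = 4.521.

μ ≈ 4.521, σ ≈ 1.080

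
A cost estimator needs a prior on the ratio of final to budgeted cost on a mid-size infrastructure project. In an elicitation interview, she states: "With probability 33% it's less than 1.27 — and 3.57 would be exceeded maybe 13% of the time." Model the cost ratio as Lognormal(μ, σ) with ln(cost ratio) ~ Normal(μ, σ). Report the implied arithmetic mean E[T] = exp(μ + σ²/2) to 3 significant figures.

E[T] ≈ 2.11

If T ~ Lognormal(μ,σ) then ln T ~ Normal(μ,σ), so the p-quantile of ln T is μ + z_p·σ.
ln(1.27) = 0.239 and ln(3.57) = 1.273; z_{0.33} = -0.4399, z_{0.87} = 1.126.
σ = (1.273 − 0.239)/(1.126 − (-0.4399)) = 0.660.
μ = 0.239 − (-0.4399)·0.660 = 0.529.
E[T] = exp(μ + σ²/2) = exp(0.529 + 0.2177) = 2.11.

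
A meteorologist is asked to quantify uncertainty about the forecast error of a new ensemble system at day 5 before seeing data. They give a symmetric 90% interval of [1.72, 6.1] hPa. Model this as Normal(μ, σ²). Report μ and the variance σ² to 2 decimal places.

μ = 3.91, σ² = 1.77

A symmetric 90% interval runs μ ± z·σ with z = 1.645.
Half-width = 2.19, so σ = 2.19/1.645 = 1.331 and σ² = 1.77.
μ is the interval midpoint, 3.91.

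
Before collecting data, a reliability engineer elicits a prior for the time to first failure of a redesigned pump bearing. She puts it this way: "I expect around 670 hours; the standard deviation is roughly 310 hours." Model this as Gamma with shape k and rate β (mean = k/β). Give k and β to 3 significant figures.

For Gamma(k, rate β): mean = k/β, variance = k/β², so CV = 1/√k.
CV = SD/mean = 310/670 = 0.4627, hence k = 1/CV² = 4.67.
Then β = k/mean = 4.67/670 = 0.00697.

k ≈ 4.67, β ≈ 0.00697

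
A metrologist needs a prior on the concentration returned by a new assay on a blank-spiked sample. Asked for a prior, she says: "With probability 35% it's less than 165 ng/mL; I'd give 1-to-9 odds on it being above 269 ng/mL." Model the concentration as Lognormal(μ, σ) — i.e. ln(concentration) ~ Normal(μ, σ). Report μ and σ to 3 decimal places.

If T ~ Lognormal(μ,σ) then ln T ~ Normal(μ,σ), so the p-quantile of ln T is μ + z_p·σ.
ln(165) = 5.106 and ln(269) = 5.595; z_{0.35} = -0.3853, z_{0.9} = 1.282.
σ = (5.595 − 5.106)/(1.282 − (-0.3853)) = 0.293.
μ = 5.106 − (-0.3853)·0.293 = 5.219.

μ ≈ 5.219, σ ≈ 0.293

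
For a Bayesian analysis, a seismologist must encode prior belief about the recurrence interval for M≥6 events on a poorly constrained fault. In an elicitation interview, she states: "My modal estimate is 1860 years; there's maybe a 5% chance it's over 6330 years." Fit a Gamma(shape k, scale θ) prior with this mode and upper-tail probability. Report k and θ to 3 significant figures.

Gamma(k,θ) with k>1 has mode (k−1)θ, so θ = 1860/(k−1).
Need P(X < 6330) = 0.95 with θ tied to k this way. Start at k = 2, θ = 1860: P(X<6330) ≈ 0.854.
Too low — raise k to concentrate. Iterating converges to k ≈ 2.73.
Then θ = 1860/(2.73−1) ≈ 1070.

k ≈ 2.73, θ ≈ 1070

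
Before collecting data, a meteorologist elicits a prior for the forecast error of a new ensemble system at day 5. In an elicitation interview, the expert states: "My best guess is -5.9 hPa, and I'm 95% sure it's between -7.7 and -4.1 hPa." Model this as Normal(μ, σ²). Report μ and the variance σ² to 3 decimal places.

μ = -5.900, σ² = 0.843

A symmetric 95% interval runs μ ± z·σ with z = 1.96.
Half-width = 1.8, so σ = 1.8/1.96 = 0.9184 and σ² = 0.843.
μ is the stated best guess, -5.900.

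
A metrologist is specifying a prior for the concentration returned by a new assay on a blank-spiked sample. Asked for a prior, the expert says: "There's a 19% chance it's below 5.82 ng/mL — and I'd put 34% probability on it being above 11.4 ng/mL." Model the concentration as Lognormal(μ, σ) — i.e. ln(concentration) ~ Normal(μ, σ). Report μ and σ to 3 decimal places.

μ ≈ 2.219, σ ≈ 0.521

If T ~ Lognormal(μ,σ) then ln T ~ Normal(μ,σ), so the p-quantile of ln T is μ + z_p·σ.
ln(5.82) = 1.761 and ln(11.4) = 2.434; z_{0.19} = -0.8779, z_{0.66} = 0.4125.
σ = (2.434 − 1.761)/(0.4125 − (-0.8779)) = 0.521.
μ = 1.761 − (-0.8779)·0.521 = 2.219.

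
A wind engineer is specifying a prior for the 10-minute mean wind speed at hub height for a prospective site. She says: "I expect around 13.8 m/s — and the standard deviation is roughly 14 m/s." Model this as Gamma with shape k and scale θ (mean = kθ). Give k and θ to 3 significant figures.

k ≈ 0.972, θ ≈ 14.2

For Gamma(k, scale θ): mean = kθ, variance = kθ², so CV = 1/√k.
CV = SD/mean = 14/13.8 = 1.014, hence k = 1/CV² = 0.972.
Then θ = mean/k = 13.8/0.972 = 14.2.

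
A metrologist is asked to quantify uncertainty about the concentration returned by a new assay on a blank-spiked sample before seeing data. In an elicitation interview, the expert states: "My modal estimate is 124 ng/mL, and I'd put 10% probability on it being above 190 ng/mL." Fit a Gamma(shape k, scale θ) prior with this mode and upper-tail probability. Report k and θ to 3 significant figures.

k ≈ 11.2, θ ≈ 12.1

Gamma(k,θ) with k>1 has mode (k−1)θ, so θ = 124/(k−1).
Need P(X < 190) = 0.9 with θ tied to k this way. Start at k = 2, θ = 124: P(X<190) ≈ 0.453.
Too low — raise k to concentrate. Iterating converges to k ≈ 11.2.
Then θ = 124/(11.2−1) ≈ 12.1.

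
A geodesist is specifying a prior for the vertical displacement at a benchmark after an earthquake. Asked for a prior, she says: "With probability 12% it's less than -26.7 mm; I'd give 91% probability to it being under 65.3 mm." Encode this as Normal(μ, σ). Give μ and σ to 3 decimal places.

For Normal(μ,σ), the p-quantile is μ + z_p·σ. Here z_{0.12} = -1.175, z_{0.91} = 1.341.
So -26.7 = μ − 1.175σ and 65.3 = μ + 1.341σ.
Subtracting: σ = (65.3 − -26.7)/(1.341 − (-1.175)) = 36.570.
Then μ = -26.7 − (-1.175)·36.570 = 16.269.

μ = 16.269, σ = 36.570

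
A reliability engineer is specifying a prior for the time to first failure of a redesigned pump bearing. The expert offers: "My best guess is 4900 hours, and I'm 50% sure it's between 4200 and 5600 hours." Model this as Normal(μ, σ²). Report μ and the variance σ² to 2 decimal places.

A symmetric 50% interval runs μ ± z·σ with z = 0.6745.
Half-width = 700, so σ = 700/0.6745 = 1037.822 and σ² = 1077073.58.
μ is the stated best guess, 4900.00.

μ = 4900.00, σ² = 1077073.58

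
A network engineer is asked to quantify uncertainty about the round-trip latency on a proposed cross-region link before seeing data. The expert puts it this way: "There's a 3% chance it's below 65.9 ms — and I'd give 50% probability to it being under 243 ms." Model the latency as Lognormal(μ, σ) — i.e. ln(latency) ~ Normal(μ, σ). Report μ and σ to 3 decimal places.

μ ≈ 5.493, σ ≈ 0.694

If T ~ Lognormal(μ,σ) then ln T ~ Normal(μ,σ), so the p-quantile of ln T is μ + z_p·σ.
ln(65.9) = 4.188 and ln(243) = 5.493; z_{0.03} = -1.881, z_{0.5} = 0.
σ = (5.493 − 4.188)/(0 − (-1.881)) = 0.694.
μ = 4.188 − (-1.881)·0.694 = 5.493.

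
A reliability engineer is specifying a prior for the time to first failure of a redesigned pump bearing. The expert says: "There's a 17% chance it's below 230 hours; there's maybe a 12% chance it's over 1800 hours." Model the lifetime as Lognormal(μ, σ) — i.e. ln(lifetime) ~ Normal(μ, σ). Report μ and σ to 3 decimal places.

μ ≈ 6.360, σ ≈ 0.966

If T ~ Lognormal(μ,σ) then ln T ~ Normal(μ,σ), so the p-quantile of ln T is μ + z_p·σ.
ln(230) = 5.438 and ln(1800) = 7.496; z_{0.17} = -0.9542, z_{0.88} = 1.175.
σ = (7.496 − 5.438)/(1.175 − (-0.9542)) = 0.966.
μ = 5.438 − (-0.9542)·0.966 = 6.360.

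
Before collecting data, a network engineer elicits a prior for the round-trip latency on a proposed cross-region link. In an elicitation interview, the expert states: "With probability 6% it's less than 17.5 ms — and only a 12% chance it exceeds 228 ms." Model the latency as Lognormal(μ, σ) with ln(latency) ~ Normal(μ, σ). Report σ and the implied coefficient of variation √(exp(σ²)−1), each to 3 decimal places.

σ ≈ 0.940, CV ≈ 1.192

If T ~ Lognormal(μ,σ) then ln T ~ Normal(μ,σ), so the p-quantile of ln T is μ + z_p·σ.
ln(17.5) = 2.862 and ln(228) = 5.429; z_{0.06} = -1.555, z_{0.88} = 1.175.
σ = (5.429 − 2.862)/(1.175 − (-1.555)) = 0.940.
μ = 2.862 − (-1.555)·0.940 = 4.324.
CV = √(exp(σ²)−1) = √(exp(0.8844)−1) = 1.192.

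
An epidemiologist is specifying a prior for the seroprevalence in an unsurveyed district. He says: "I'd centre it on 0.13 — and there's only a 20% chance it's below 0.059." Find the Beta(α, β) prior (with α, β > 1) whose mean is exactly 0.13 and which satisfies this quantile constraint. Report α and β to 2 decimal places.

With mean 0.13 fixed, write α = 0.13s, β = 0.87s where s = α+β.
Need P(θ < 0.059) = 0.2 under Beta(0.13s, 0.87s). Normal approximation: (q−m)/√(m(1−m)/s) ≈ z_{0.2} = -0.842, so s ≈ 0.13·0.87·(-0.842)²/(0.059−0.13)² = 15.9.
At s = 15.9: P(θ<0.059) ≈ 0.201. Adjusting to match 0.2 gives s ≈ 16.00.
So α = 0.13·16.00 ≈ 2.08, β = 0.87·16.00 ≈ 13.92.

α ≈ 2.08, β ≈ 13.92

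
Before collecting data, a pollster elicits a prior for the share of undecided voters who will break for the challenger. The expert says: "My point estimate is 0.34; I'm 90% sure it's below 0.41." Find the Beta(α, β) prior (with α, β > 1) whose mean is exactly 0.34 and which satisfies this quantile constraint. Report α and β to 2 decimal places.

With mean 0.34 fixed, write α = 0.34s, β = 0.66s where s = α+β.
Need P(θ < 0.41) = 0.9 under Beta(0.34s, 0.66s). Normal approximation: (q−m)/√(m(1−m)/s) ≈ z_{0.9} = 1.28, so s ≈ 0.34·0.66·(1.28)²/(0.41−0.34)² = 75.2.
At s = 75.2: P(θ<0.41) ≈ 0.898. Adjusting to match 0.9 gives s ≈ 76.74.
So α = 0.34·76.74 ≈ 26.09, β = 0.66·76.74 ≈ 50.65.

α ≈ 26.09, β ≈ 50.65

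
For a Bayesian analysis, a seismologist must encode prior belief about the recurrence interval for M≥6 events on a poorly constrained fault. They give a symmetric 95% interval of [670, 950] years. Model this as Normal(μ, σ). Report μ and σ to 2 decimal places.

A symmetric 95% interval runs μ ± z·σ with z = 1.96.
Half-width = 140, so σ = 140/1.96 = 71.43.
μ is the interval midpoint, 810.00.

μ = 810.00, σ = 71.43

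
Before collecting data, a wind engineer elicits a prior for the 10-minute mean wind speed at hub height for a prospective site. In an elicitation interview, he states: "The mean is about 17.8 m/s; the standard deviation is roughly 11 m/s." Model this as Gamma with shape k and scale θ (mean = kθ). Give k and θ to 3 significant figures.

For Gamma(k, scale θ): mean = kθ, variance = kθ², so CV = 1/√k.
CV = SD/mean = 11/17.8 = 0.618, hence k = 1/CV² = 2.62.
Then θ = mean/k = 17.8/2.62 = 6.8.

k ≈ 2.62, θ ≈ 6.8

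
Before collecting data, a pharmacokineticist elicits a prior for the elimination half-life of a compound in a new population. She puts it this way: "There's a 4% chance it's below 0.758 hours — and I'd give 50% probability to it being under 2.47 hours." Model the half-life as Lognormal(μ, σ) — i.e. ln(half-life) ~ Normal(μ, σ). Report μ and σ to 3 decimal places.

μ ≈ 0.904, σ ≈ 0.675

If T ~ Lognormal(μ,σ) then ln T ~ Normal(μ,σ), so the p-quantile of ln T is μ + z_p·σ.
ln(0.758) = -0.2771 and ln(2.47) = 0.9042; z_{0.04} = -1.751, z_{0.5} = 0.
σ = (0.9042 − -0.2771)/(0 − (-1.751)) = 0.675.
μ = -0.2771 − (-1.751)·0.675 = 0.904.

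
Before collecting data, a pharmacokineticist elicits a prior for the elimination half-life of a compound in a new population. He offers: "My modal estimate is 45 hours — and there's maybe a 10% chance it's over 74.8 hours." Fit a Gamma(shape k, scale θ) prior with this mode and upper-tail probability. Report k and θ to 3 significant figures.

k ≈ 8.31, θ ≈ 6.15

Gamma(k,θ) with k>1 has mode (k−1)θ, so θ = 45/(k−1).
Need P(X < 74.8) = 0.9 with θ tied to k this way. Start at k = 2, θ = 45: P(X<74.8) ≈ 0.495.
Too low — raise k to concentrate. Iterating converges to k ≈ 8.31.
Then θ = 45/(8.31−1) ≈ 6.15.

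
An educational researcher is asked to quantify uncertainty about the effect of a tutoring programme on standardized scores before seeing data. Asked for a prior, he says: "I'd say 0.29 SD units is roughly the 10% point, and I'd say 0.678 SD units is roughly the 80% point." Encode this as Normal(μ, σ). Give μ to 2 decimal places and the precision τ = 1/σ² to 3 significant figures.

μ = 0.52, τ = 29.9

For Normal(μ,σ), the p-quantile is μ + z_p·σ. Here z_{0.1} = -1.282, z_{0.8} = 0.8416.
So 0.29 = μ − 1.282σ and 0.678 = μ + 0.8416σ.
Subtracting: σ = (0.678 − 0.29)/(0.8416 − (-1.282)) = 0.18.
Then μ = 0.29 − (-1.282)·0.18 = 0.52.
Precision τ = 1/σ² = 1/0.1827² = 29.9.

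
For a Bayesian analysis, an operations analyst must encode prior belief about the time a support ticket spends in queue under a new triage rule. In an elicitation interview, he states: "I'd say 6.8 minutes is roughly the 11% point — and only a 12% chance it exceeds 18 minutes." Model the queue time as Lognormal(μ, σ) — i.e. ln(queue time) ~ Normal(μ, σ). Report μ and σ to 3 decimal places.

μ ≈ 2.414, σ ≈ 0.405

If T ~ Lognormal(μ,σ) then ln T ~ Normal(μ,σ), so the p-quantile of ln T is μ + z_p·σ.
ln(6.8) = 1.917 and ln(18) = 2.89; z_{0.11} = -1.227, z_{0.88} = 1.175.
σ = (2.89 − 1.917)/(1.175 − (-1.227)) = 0.405.
μ = 1.917 − (-1.227)·0.405 = 2.414.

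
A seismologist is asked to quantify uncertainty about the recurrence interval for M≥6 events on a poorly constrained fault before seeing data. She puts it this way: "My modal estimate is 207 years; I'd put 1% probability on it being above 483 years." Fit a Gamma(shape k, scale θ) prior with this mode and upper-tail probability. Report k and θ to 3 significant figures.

Gamma(k,θ) with k>1 has mode (k−1)θ, so θ = 207/(k−1).
Need P(X < 483) = 0.99 with θ tied to k this way. Start at k = 2, θ = 207: P(X<483) ≈ 0.677.
Too low — raise k to concentrate. Iterating converges to k ≈ 7.63.
Then θ = 207/(7.63−1) ≈ 31.2.

k ≈ 7.63, θ ≈ 31.2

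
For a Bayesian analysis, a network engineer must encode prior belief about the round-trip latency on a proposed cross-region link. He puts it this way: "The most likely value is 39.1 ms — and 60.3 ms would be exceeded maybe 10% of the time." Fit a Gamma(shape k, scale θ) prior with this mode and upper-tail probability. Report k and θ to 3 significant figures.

Gamma(k,θ) with k>1 has mode (k−1)θ, so θ = 39.1/(k−1).
Need P(X < 60.3) = 0.9 with θ tied to k this way. Start at k = 2, θ = 39.1: P(X<60.3) ≈ 0.456.
Too low — raise k to concentrate. Iterating converges to k ≈ 11.
Then θ = 39.1/(11−1) ≈ 3.93.

k ≈ 11, θ ≈ 3.93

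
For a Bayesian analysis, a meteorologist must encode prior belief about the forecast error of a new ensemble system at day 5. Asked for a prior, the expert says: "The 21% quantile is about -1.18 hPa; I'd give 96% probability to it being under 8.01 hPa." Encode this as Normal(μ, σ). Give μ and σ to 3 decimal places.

For Normal(μ,σ), the p-quantile is μ + z_p·σ. Here z_{0.21} = -0.8064, z_{0.96} = 1.751.
So -1.18 = μ − 0.8064σ and 8.01 = μ + 1.751σ.
Subtracting: σ = (8.01 − -1.18)/(1.751 − (-0.8064)) = 3.594.
Then μ = -1.18 − (-0.8064)·3.594 = 1.718.

μ = 1.718, σ = 3.594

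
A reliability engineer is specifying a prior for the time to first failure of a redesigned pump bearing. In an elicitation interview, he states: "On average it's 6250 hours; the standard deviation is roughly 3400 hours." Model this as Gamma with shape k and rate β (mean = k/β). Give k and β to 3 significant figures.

k ≈ 3.38, β ≈ 0.000541

For Gamma(k, rate β): mean = k/β, variance = k/β², so CV = 1/√k.
CV = SD/mean = 3400/6250 = 0.544, hence k = 1/CV² = 3.38.
Then β = k/mean = 3.38/6250 = 0.000541.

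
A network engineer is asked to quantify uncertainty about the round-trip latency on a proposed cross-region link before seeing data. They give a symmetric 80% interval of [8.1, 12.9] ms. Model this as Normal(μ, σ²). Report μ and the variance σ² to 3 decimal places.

μ = 10.500, σ² = 3.507

A symmetric 80% interval runs μ ± z·σ with z = 1.282.
Half-width = 2.4, so σ = 2.4/1.282 = 1.8727 and σ² = 3.507.
μ is the interval midpoint, 10.500.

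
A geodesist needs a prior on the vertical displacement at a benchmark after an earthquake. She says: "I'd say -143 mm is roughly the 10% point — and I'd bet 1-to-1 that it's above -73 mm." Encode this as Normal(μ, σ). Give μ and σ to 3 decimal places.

μ = -73.000, σ = 54.621

The p-quantile of Normal(μ,σ) is μ + z_p·σ, with z_{0.1} = -1.282 and z_{0.5} = 0.
Eliminate σ: μ = (z₂·x₁ − z₁·x₂)/(z₂ − z₁) = (0·-143 − (-1.282)·-73)/1.282 = -73.000.
Then σ = (x₂ − x₁)/(z₂ − z₁) = (-73 − -143)/1.282 = 54.621.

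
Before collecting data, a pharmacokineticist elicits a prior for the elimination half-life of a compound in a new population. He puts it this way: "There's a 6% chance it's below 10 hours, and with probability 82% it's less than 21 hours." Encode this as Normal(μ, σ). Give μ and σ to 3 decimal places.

For Normal(μ,σ), the p-quantile is μ + z_p·σ. Here z_{0.06} = -1.555, z_{0.82} = 0.9154.
So 10 = μ − 1.555σ and 21 = μ + 0.9154σ.
Subtracting: σ = (21 − 10)/(0.9154 − (-1.555)) = 4.453.
Then μ = 10 − (-1.555)·4.453 = 16.924.

μ = 16.924, σ = 4.453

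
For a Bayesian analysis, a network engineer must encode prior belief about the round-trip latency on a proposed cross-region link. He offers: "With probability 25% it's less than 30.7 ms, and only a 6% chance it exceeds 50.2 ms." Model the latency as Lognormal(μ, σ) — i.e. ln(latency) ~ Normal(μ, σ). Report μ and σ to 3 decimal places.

μ ≈ 3.573, σ ≈ 0.221

If T ~ Lognormal(μ,σ) then ln T ~ Normal(μ,σ), so the p-quantile of ln T is μ + z_p·σ.
ln(30.7) = 3.424 and ln(50.2) = 3.916; z_{0.25} = -0.6745, z_{0.94} = 1.555.
σ = (3.916 − 3.424)/(1.555 − (-0.6745)) = 0.221.
μ = 3.424 − (-0.6745)·0.221 = 3.573.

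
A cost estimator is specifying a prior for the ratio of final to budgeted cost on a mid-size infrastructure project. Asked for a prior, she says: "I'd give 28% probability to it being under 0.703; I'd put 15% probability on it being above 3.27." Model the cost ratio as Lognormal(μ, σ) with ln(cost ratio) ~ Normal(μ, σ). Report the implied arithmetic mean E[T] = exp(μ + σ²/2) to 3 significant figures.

If T ~ Lognormal(μ,σ) then ln T ~ Normal(μ,σ), so the p-quantile of ln T is μ + z_p·σ.
ln(0.703) = -0.3524 and ln(3.27) = 1.185; z_{0.28} = -0.5828, z_{0.85} = 1.036.
σ = (1.185 − -0.3524)/(1.036 − (-0.5828)) = 0.949.
μ = -0.3524 − (-0.5828)·0.949 = 0.201.
E[T] = exp(μ + σ²/2) = exp(0.201 + 0.4506) = 1.92.

E[T] ≈ 1.92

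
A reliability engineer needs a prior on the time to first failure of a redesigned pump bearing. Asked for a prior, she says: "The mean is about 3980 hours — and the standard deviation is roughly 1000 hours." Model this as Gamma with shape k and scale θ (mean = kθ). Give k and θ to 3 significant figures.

k ≈ 15.8, θ ≈ 251

For Gamma(k, scale θ): mean = kθ, variance = kθ², so CV = 1/√k.
CV = SD/mean = 1000/3980 = 0.2513, hence k = 1/CV² = 15.8.
Then θ = mean/k = 3980/15.8 = 251.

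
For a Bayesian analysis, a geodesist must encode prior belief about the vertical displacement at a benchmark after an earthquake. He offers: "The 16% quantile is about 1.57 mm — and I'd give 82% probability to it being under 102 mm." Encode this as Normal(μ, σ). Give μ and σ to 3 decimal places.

The p-quantile of Normal(μ,σ) is μ + z_p·σ, with z_{0.16} = -0.9945 and z_{0.82} = 0.9154.
Eliminate σ: μ = (z₂·x₁ − z₁·x₂)/(z₂ − z₁) = (0.9154·1.57 − (-0.9945)·102)/1.91 = 53.865.
Then σ = (x₂ − x₁)/(z₂ − z₁) = (102 − 1.57)/1.91 = 52.586.

μ = 53.865, σ = 52.586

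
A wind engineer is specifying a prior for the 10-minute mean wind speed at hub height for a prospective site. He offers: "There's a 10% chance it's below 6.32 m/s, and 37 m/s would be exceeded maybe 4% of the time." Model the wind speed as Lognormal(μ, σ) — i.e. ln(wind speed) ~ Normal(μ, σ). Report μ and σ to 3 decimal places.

If T ~ Lognormal(μ,σ) then ln T ~ Normal(μ,σ), so the p-quantile of ln T is μ + z_p·σ.
ln(6.32) = 1.844 and ln(37) = 3.611; z_{0.1} = -1.282, z_{0.96} = 1.751.
σ = (3.611 − 1.844)/(1.751 − (-1.282)) = 0.583.
μ = 1.844 − (-1.282)·0.583 = 2.591.

μ ≈ 2.591, σ ≈ 0.583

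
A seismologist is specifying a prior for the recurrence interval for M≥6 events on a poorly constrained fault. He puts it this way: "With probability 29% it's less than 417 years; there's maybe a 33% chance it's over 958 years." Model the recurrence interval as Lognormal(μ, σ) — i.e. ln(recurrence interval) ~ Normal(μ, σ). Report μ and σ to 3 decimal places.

μ ≈ 6.496, σ ≈ 0.837

If T ~ Lognormal(μ,σ) then ln T ~ Normal(μ,σ), so the p-quantile of ln T is μ + z_p·σ.
ln(417) = 6.033 and ln(958) = 6.865; z_{0.29} = -0.5534, z_{0.67} = 0.4399.
σ = (6.865 − 6.033)/(0.4399 − (-0.5534)) = 0.837.
μ = 6.033 − (-0.5534)·0.837 = 6.496.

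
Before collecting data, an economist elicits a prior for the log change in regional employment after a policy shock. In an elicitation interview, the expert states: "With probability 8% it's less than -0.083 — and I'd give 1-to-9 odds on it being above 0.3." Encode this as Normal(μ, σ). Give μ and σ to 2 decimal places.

The p-quantile of Normal(μ,σ) is μ + z_p·σ, with z_{0.08} = -1.405 and z_{0.9} = 1.282.
Eliminate σ: μ = (z₂·x₁ − z₁·x₂)/(z₂ − z₁) = (1.282·-0.083 − (-1.405)·0.3)/2.687 = 0.12.
Then σ = (x₂ − x₁)/(z₂ − z₁) = (0.3 − -0.083)/2.687 = 0.14.

μ = 0.12, σ = 0.14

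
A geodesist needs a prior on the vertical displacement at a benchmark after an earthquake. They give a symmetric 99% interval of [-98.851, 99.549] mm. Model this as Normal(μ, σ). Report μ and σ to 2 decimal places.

μ = 0.35, σ = 38.51

A symmetric 99% interval runs μ ± z·σ with z = 2.576.
Half-width = 99.2, so σ = 99.2/2.576 = 38.51.
μ is the interval midpoint, 0.35.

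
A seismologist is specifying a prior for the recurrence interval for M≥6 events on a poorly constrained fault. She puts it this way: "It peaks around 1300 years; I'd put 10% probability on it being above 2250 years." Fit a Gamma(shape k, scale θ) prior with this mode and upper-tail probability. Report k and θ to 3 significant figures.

k ≈ 7.3, θ ≈ 206

Gamma(k,θ) with k>1 has mode (k−1)θ, so θ = 1300/(k−1).
Need P(X < 2250) = 0.9 with θ tied to k this way. Start at k = 2, θ = 1300: P(X<2250) ≈ 0.516.
Too low — raise k to concentrate. Iterating converges to k ≈ 7.3.
Then θ = 1300/(7.3−1) ≈ 206.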